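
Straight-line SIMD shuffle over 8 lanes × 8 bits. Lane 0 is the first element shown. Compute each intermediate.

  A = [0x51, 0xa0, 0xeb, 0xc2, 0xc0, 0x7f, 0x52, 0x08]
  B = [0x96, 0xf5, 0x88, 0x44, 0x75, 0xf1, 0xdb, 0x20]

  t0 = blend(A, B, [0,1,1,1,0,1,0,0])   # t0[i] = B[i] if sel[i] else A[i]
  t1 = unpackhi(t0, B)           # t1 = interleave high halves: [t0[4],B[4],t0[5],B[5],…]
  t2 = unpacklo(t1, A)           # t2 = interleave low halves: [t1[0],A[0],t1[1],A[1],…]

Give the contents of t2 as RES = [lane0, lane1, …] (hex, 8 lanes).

RES = [0xc0, 0x51, 0x75, 0xa0, 0xf1, 0xeb, 0xf1, 0xc2]

  t0: 51 f5 88 44 c0 f1 52 08
  t1: c0 75 f1 f1 52 db 08 20
  t2: c0 51 75 a0 f1 eb f1 c2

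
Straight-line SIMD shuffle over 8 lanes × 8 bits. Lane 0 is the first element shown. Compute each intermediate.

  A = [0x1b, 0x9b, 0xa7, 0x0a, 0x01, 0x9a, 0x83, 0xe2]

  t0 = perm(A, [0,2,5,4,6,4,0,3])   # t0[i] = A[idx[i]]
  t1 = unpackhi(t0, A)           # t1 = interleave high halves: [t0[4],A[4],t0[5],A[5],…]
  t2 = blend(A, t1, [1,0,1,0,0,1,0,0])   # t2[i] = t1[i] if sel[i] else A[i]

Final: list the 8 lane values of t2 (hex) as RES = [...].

  t0: 1b a7 9a 01 83 01 1b 0a
  t1: 83 01 01 9a 1b 83 0a e2
  t2: 83 9b 01 0a 01 83 83 e2

RES = [ 0x83  0x9b  0x01  0x0a  0x01  0x83  0x83  0xe2 ]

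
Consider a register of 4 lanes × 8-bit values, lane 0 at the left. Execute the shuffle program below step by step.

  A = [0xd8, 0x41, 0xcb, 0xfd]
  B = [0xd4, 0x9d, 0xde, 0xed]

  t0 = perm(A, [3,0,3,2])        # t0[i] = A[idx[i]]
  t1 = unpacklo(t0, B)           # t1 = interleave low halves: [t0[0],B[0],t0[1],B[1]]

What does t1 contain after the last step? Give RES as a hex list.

→ t0 |fd|d8|fd|cb|
→ t1 |fd|d4|d8|9d|

RES = [0xfd, 0xd4, 0xd8, 0x9d]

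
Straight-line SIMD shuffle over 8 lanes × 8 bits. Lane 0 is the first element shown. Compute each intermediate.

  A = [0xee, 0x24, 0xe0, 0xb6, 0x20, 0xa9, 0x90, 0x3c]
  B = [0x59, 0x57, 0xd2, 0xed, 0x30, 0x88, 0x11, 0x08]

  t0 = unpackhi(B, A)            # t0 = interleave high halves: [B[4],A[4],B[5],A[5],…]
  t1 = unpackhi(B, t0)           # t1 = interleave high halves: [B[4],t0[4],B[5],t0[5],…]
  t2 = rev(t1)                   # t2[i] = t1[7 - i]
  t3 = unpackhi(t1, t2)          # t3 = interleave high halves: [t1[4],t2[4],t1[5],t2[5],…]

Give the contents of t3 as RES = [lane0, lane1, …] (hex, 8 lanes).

RES = [0x11, 0x90, 0x08, 0x88, 0x08, 0x11, 0x3c, 0x30]

→ t0 |30|20|88|a9|11|90|08|3c|
→ t1 |30|11|88|90|11|08|08|3c|
→ t2 |3c|08|08|11|90|88|11|30|
→ t3 |11|90|08|88|08|11|3c|30|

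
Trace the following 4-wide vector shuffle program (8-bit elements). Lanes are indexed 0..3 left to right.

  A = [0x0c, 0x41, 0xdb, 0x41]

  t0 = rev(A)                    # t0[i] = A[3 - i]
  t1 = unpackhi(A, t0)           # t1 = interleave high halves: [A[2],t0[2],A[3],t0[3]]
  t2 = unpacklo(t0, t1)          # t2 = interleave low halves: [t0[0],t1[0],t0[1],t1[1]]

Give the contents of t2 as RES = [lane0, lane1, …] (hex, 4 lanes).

RES = [0x41, 0xdb, 0xdb, 0x41]

t0 = [0x41, 0xdb, 0x41, 0x0c]
t1 = [0xdb, 0x41, 0x41, 0x0c]
t2 = [0x41, 0xdb, 0xdb, 0x41]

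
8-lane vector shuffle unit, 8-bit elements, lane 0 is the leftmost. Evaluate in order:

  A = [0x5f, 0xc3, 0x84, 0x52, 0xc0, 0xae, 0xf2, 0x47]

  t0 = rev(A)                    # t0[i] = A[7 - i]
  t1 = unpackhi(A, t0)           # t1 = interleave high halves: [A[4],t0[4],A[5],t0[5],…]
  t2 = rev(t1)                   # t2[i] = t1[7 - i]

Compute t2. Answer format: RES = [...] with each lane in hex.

RES = [ 0x5f  0x47  0xc3  0xf2  0x84  0xae  0x52  0xc0 ]

→ t0 |47|f2|ae|c0|52|84|c3|5f|
→ t1 |c0|52|ae|84|f2|c3|47|5f|
→ t2 |5f|47|c3|f2|84|ae|52|c0|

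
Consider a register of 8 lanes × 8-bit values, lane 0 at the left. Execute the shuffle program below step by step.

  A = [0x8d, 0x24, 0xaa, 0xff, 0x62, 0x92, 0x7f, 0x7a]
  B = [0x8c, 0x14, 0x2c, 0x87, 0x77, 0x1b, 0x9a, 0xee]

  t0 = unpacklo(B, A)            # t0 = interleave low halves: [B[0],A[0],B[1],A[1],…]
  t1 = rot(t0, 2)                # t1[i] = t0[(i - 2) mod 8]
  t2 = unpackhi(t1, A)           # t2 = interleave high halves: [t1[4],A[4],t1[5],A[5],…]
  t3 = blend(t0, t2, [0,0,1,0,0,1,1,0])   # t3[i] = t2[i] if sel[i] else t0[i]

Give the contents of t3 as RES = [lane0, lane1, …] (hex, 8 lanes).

RES = [0x8c, 0x8d, 0x24, 0x24, 0x2c, 0x7f, 0xaa, 0xff]

→ t0 |8c|8d|14|24|2c|aa|87|ff|
→ t1 |87|ff|8c|8d|14|24|2c|aa|
→ t2 |14|62|24|92|2c|7f|aa|7a|
→ t3 |8c|8d|24|24|2c|7f|aa|ff|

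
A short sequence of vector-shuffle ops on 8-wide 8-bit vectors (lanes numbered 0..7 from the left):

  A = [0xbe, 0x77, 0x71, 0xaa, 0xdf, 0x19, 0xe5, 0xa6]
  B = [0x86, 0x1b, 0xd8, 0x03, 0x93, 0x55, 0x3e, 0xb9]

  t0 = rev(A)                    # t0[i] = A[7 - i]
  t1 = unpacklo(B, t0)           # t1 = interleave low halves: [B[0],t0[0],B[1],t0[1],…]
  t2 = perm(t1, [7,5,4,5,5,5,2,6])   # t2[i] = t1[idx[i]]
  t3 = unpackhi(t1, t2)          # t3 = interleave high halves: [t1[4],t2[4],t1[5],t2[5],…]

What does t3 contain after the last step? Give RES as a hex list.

RES = [0xd8, 0x19, 0x19, 0x19, 0x03, 0x1b, 0xdf, 0x03]

  t0: a6 e5 19 df aa 71 77 be
  t1: 86 a6 1b e5 d8 19 03 df
  t2: df 19 d8 19 19 19 1b 03
  t3: d8 19 19 19 03 1b df 03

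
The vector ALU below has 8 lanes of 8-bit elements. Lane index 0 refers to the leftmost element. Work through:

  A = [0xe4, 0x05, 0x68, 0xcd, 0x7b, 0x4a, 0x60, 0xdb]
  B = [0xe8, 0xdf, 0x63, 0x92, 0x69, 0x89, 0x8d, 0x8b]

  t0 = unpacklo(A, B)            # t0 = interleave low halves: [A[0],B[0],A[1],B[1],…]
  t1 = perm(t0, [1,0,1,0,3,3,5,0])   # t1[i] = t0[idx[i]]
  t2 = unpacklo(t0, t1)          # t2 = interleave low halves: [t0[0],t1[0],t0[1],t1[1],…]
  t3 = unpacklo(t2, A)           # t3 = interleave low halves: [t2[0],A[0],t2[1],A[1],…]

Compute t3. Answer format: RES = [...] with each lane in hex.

RES = [0xe4, 0xe4, 0xe8, 0x05, 0xe8, 0x68, 0xe4, 0xcd]

→ t0 |e4|e8|05|df|68|63|cd|92|
→ t1 |e8|e4|e8|e4|df|df|63|e4|
→ t2 |e4|e8|e8|e4|05|e8|df|e4|
→ t3 |e4|e4|e8|05|e8|68|e4|cd|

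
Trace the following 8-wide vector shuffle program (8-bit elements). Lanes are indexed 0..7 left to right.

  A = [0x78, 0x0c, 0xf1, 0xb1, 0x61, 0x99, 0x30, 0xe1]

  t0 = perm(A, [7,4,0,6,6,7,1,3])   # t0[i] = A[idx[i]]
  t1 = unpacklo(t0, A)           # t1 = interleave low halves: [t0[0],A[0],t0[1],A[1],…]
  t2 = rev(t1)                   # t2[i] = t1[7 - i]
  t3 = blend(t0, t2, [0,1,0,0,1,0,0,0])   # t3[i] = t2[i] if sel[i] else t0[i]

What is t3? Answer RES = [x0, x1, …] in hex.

→ t0 |e1|61|78|30|30|e1|0c|b1|
→ t1 |e1|78|61|0c|78|f1|30|b1|
→ t2 |b1|30|f1|78|0c|61|78|e1|
→ t3 |e1|30|78|30|0c|e1|0c|b1|

RES = [0xe1, 0x30, 0x78, 0x30, 0x0c, 0xe1, 0x0c, 0xb1]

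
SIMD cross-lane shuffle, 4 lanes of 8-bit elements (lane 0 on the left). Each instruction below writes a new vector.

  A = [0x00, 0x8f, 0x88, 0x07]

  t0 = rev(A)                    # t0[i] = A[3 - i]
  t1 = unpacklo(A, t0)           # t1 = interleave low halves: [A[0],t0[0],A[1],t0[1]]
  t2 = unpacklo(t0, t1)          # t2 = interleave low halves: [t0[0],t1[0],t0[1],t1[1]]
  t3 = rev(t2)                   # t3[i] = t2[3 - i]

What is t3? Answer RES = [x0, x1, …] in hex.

→ t0 |07|88|8f|00|
→ t1 |00|07|8f|88|
→ t2 |07|00|88|07|
→ t3 |07|88|00|07|

RES = [0x07, 0x88, 0x00, 0x07]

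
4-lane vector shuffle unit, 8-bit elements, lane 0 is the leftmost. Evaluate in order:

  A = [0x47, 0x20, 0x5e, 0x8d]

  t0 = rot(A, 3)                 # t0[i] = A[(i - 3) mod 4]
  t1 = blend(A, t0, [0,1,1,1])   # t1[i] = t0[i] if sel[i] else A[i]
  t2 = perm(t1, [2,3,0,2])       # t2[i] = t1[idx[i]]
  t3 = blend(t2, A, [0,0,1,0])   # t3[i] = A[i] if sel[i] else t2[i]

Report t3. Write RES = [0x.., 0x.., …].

  t0: 20 5e 8d 47
  t1: 47 5e 8d 47
  t2: 8d 47 47 8d
  t3: 8d 47 5e 8d

RES = [ 0x8d  0x47  0x5e  0x8d ]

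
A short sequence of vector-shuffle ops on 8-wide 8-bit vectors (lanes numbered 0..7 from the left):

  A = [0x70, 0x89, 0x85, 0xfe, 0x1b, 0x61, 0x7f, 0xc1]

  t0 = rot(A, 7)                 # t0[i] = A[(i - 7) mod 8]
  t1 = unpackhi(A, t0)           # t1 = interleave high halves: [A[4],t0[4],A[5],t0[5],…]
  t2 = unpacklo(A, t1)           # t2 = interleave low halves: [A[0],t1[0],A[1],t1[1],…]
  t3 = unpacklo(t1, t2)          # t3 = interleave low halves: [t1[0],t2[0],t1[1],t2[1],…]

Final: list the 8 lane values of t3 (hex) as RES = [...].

  t0: 89 85 fe 1b 61 7f c1 70
  t1: 1b 61 61 7f 7f c1 c1 70
  t2: 70 1b 89 61 85 61 fe 7f
  t3: 1b 70 61 1b 61 89 7f 61

RES = [0x1b, 0x70, 0x61, 0x1b, 0x61, 0x89, 0x7f, 0x61]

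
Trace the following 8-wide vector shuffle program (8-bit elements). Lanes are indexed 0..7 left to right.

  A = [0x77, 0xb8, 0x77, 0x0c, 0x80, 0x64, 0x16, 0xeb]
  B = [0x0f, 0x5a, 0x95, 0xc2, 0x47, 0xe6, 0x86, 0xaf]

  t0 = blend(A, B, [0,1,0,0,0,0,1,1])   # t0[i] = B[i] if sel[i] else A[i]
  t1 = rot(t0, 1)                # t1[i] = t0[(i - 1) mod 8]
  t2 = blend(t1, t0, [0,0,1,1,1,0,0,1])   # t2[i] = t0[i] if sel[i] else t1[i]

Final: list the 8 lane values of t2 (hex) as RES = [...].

RES = [0xaf, 0x77, 0x77, 0x0c, 0x80, 0x80, 0x64, 0xaf]

  t0: 77 5a 77 0c 80 64 86 af
  t1: af 77 5a 77 0c 80 64 86
  t2: af 77 77 0c 80 80 64 af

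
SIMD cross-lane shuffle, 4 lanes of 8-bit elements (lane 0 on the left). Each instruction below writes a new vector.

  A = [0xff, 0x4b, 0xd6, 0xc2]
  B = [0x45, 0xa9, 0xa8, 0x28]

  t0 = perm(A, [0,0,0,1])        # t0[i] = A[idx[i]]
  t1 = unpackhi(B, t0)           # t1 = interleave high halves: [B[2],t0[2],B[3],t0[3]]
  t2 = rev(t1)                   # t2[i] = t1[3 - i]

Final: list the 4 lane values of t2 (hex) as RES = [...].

→ t0 |ff|ff|ff|4b|
→ t1 |a8|ff|28|4b|
→ t2 |4b|28|ff|a8|

RES = [ 0x4b  0x28  0xff  0xa8 ]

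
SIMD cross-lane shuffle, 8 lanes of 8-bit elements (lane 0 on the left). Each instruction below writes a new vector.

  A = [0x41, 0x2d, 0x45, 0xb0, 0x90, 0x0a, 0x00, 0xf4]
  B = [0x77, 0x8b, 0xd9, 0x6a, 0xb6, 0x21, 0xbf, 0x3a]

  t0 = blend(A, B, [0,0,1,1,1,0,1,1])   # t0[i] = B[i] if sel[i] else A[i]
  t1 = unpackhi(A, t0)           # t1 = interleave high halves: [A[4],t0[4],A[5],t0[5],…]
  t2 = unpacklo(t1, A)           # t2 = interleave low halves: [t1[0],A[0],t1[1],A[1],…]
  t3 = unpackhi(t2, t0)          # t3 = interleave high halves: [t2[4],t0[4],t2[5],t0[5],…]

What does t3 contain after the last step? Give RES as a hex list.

  t0: 41 2d d9 6a b6 0a bf 3a
  t1: 90 b6 0a 0a 00 bf f4 3a
  t2: 90 41 b6 2d 0a 45 0a b0
  t3: 0a b6 45 0a 0a bf b0 3a

RES = [0x0a, 0xb6, 0x45, 0x0a, 0x0a, 0xbf, 0xb0, 0x3a]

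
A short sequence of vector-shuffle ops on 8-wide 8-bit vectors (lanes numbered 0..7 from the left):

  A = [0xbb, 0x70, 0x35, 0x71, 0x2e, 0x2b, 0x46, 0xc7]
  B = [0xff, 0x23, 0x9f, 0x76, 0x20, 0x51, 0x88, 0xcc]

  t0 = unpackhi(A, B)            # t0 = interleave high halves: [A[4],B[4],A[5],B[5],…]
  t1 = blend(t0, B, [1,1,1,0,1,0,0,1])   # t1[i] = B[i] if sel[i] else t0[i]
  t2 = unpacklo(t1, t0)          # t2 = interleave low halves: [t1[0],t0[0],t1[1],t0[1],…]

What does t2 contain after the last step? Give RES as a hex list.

RES = [ 0xff  0x2e  0x23  0x20  0x9f  0x2b  0x51  0x51 ]

→ t0 |2e|20|2b|51|46|88|c7|cc|
→ t1 |ff|23|9f|51|20|88|c7|cc|
→ t2 |ff|2e|23|20|9f|2b|51|51|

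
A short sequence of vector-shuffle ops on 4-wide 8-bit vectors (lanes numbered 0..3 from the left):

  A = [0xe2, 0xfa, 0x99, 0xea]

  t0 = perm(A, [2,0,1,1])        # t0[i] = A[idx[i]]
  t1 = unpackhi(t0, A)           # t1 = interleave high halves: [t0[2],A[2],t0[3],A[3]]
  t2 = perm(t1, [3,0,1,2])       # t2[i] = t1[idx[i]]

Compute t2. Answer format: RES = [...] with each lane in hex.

  t0: 99 e2 fa fa
  t1: fa 99 fa ea
  t2: ea fa 99 fa

RES = [0xea, 0xfa, 0x99, 0xfa]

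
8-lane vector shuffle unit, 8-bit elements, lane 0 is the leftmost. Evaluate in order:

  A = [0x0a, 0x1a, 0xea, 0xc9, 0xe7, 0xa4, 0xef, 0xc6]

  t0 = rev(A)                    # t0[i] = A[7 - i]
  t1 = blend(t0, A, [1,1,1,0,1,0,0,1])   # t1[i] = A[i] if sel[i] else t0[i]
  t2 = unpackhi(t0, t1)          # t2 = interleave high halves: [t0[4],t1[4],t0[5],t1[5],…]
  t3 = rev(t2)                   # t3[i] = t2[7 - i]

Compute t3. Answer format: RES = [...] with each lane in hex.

RES = [ 0xc6  0x0a  0x1a  0x1a  0xea  0xea  0xe7  0xc9 ]

→ t0 |c6|ef|a4|e7|c9|ea|1a|0a|
→ t1 |0a|1a|ea|e7|e7|ea|1a|c6|
→ t2 |c9|e7|ea|ea|1a|1a|0a|c6|
→ t3 |c6|0a|1a|1a|ea|ea|e7|c9|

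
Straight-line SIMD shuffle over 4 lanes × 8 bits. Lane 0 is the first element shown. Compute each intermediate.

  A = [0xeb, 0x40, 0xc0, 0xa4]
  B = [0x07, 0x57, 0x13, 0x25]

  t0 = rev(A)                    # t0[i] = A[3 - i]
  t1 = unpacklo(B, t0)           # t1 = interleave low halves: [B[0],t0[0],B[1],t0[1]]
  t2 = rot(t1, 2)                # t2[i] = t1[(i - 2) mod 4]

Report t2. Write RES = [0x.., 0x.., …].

RES = [0x57, 0xc0, 0x07, 0xa4]

→ t0 |a4|c0|40|eb|
→ t1 |07|a4|57|c0|
→ t2 |57|c0|07|a4|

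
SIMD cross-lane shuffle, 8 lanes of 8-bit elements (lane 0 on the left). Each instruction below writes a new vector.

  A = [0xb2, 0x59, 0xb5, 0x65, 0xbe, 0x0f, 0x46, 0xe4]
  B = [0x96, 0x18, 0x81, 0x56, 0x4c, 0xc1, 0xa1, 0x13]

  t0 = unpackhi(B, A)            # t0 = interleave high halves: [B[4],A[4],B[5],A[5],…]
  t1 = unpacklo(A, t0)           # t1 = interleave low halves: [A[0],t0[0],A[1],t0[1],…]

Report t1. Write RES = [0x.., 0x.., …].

RES = [0xb2, 0x4c, 0x59, 0xbe, 0xb5, 0xc1, 0x65, 0x0f]

→ t0 |4c|be|c1|0f|a1|46|13|e4|
→ t1 |b2|4c|59|be|b5|c1|65|0f|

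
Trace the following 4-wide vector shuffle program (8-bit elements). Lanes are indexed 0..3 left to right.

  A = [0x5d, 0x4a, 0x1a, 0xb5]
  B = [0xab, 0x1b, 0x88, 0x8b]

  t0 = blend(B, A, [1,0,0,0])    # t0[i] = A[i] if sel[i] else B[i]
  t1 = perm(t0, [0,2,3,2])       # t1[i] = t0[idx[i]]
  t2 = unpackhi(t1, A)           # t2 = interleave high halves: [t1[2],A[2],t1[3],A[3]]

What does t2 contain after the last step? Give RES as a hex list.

t0 = [0x5d, 0x1b, 0x88, 0x8b]
t1 = [0x5d, 0x88, 0x8b, 0x88]
t2 = [0x8b, 0x1a, 0x88, 0xb5]

RES = [0x8b, 0x1a, 0x88, 0xb5]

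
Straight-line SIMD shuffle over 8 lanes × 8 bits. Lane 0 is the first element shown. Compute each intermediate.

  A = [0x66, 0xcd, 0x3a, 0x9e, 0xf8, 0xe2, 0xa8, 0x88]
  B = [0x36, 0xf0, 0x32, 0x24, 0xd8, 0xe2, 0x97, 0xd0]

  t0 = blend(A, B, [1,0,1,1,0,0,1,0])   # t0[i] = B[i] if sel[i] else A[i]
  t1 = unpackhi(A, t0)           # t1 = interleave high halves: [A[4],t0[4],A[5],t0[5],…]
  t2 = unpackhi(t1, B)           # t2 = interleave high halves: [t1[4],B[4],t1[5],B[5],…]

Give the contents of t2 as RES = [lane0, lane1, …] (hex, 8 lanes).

RES = [ 0xa8  0xd8  0x97  0xe2  0x88  0x97  0x88  0xd0 ]

  t0: 36 cd 32 24 f8 e2 97 88
  t1: f8 f8 e2 e2 a8 97 88 88
  t2: a8 d8 97 e2 88 97 88 d0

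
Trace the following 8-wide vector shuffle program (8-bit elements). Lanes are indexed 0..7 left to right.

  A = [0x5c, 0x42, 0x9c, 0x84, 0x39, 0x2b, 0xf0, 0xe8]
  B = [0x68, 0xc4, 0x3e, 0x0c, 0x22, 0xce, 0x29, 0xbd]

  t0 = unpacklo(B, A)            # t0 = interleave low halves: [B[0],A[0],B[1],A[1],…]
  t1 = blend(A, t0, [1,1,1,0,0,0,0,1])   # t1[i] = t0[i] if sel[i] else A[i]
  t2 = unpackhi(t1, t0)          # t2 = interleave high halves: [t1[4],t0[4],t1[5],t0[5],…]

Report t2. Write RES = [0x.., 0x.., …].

→ t0 |68|5c|c4|42|3e|9c|0c|84|
→ t1 |68|5c|c4|84|39|2b|f0|84|
→ t2 |39|3e|2b|9c|f0|0c|84|84|

RES = [ 0x39  0x3e  0x2b  0x9c  0xf0  0x0c  0x84  0x84 ]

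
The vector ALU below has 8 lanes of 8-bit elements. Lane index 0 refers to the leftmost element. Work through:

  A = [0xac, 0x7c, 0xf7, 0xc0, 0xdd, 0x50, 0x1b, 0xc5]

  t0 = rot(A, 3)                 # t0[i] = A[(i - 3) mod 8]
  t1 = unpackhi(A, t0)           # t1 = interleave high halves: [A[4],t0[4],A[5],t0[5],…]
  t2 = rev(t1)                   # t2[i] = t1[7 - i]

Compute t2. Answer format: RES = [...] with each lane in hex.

RES = [ 0xdd  0xc5  0xc0  0x1b  0xf7  0x50  0x7c  0xdd ]

  t0: 50 1b c5 ac 7c f7 c0 dd
  t1: dd 7c 50 f7 1b c0 c5 dd
  t2: dd c5 c0 1b f7 50 7c dd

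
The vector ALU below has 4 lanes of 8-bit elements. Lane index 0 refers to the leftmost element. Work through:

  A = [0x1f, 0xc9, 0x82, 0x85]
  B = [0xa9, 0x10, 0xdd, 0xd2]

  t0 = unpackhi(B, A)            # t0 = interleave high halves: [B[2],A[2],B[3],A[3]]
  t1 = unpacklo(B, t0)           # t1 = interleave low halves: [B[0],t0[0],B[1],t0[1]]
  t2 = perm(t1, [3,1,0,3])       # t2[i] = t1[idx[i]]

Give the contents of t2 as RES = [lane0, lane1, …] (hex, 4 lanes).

  t0: dd 82 d2 85
  t1: a9 dd 10 82
  t2: 82 dd a9 82

RES = [0x82, 0xdd, 0xa9, 0x82]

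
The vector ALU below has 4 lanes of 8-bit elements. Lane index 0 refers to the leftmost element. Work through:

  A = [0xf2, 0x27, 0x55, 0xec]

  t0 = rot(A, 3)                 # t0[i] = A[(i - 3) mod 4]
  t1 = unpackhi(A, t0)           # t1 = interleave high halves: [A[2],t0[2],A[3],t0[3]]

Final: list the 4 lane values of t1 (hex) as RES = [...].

RES = [ 0x55  0xec  0xec  0xf2 ]

t0 = [0x27, 0x55, 0xec, 0xf2]
t1 = [0x55, 0xec, 0xec, 0xf2]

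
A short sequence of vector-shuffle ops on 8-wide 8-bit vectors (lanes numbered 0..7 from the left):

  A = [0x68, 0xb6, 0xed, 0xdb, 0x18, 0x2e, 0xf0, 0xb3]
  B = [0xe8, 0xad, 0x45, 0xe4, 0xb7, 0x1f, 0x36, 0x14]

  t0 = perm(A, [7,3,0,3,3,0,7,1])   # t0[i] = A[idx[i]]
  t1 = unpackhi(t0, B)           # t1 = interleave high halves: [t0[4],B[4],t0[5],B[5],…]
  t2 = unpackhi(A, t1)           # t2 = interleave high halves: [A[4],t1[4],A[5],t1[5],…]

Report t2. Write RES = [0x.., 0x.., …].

RES = [0x18, 0xb3, 0x2e, 0x36, 0xf0, 0xb6, 0xb3, 0x14]

t0 = [0xb3, 0xdb, 0x68, 0xdb, 0xdb, 0x68, 0xb3, 0xb6]
t1 = [0xdb, 0xb7, 0x68, 0x1f, 0xb3, 0x36, 0xb6, 0x14]
t2 = [0x18, 0xb3, 0x2e, 0x36, 0xf0, 0xb6, 0xb3, 0x14]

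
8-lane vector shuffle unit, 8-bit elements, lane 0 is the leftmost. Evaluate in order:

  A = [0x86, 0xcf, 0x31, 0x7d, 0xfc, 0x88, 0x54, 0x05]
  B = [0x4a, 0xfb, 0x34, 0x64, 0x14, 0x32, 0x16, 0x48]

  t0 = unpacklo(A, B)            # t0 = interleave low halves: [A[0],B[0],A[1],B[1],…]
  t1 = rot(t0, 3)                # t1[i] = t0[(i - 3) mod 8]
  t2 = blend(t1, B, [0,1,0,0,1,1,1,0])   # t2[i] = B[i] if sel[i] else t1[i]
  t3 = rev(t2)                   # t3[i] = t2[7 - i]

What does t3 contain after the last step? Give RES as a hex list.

RES = [ 0x31  0x16  0x32  0x14  0x86  0x64  0xfb  0x34 ]

→ t0 |86|4a|cf|fb|31|34|7d|64|
→ t1 |34|7d|64|86|4a|cf|fb|31|
→ t2 |34|fb|64|86|14|32|16|31|
→ t3 |31|16|32|14|86|64|fb|34|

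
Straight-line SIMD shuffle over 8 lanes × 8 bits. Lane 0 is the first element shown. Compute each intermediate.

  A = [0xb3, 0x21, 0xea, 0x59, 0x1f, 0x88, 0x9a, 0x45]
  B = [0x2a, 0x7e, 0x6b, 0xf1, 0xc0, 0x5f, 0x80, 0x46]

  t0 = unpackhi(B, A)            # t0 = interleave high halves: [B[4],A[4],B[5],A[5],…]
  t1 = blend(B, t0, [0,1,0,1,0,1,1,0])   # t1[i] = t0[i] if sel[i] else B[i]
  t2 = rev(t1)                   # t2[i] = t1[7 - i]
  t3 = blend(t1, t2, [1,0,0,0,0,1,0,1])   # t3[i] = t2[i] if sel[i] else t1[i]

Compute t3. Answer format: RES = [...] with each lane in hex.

t0 = [0xc0, 0x1f, 0x5f, 0x88, 0x80, 0x9a, 0x46, 0x45]
t1 = [0x2a, 0x1f, 0x6b, 0x88, 0xc0, 0x9a, 0x46, 0x46]
t2 = [0x46, 0x46, 0x9a, 0xc0, 0x88, 0x6b, 0x1f, 0x2a]
t3 = [0x46, 0x1f, 0x6b, 0x88, 0xc0, 0x6b, 0x46, 0x2a]

RES = [ 0x46  0x1f  0x6b  0x88  0xc0  0x6b  0x46  0x2a ]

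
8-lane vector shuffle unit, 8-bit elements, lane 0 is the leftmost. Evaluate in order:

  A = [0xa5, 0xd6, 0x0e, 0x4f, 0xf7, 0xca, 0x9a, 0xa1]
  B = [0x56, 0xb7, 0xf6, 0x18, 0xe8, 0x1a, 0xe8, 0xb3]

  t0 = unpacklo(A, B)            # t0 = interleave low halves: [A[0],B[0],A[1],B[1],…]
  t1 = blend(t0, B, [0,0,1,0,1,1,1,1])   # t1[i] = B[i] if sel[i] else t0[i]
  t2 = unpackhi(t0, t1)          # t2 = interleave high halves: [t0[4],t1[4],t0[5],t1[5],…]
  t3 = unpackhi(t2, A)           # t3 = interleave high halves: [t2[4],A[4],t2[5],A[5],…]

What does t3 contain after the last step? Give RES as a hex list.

  t0: a5 56 d6 b7 0e f6 4f 18
  t1: a5 56 f6 b7 e8 1a e8 b3
  t2: 0e e8 f6 1a 4f e8 18 b3
  t3: 4f f7 e8 ca 18 9a b3 a1

RES = [ 0x4f  0xf7  0xe8  0xca  0x18  0x9a  0xb3  0xa1 ]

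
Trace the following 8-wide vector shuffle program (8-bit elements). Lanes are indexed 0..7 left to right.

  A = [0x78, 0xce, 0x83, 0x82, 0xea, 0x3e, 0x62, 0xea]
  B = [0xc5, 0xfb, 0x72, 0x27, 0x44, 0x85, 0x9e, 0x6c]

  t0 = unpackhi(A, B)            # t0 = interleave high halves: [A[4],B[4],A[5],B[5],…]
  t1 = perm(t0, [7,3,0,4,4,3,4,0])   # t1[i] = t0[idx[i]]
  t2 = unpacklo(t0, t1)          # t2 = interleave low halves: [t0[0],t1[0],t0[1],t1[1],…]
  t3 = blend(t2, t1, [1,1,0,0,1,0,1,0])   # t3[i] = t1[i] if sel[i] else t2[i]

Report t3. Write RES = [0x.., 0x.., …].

→ t0 |ea|44|3e|85|62|9e|ea|6c|
→ t1 |6c|85|ea|62|62|85|62|ea|
→ t2 |ea|6c|44|85|3e|ea|85|62|
→ t3 |6c|85|44|85|62|ea|62|62|

RES = [0x6c, 0x85, 0x44, 0x85, 0x62, 0xea, 0x62, 0x62]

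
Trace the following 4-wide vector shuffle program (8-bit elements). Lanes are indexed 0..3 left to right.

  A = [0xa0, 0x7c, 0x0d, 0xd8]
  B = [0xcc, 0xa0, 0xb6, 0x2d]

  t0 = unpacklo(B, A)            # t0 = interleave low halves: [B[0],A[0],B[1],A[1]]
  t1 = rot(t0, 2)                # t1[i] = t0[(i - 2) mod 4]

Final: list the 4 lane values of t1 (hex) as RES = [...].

t0 = [0xcc, 0xa0, 0xa0, 0x7c]
t1 = [0xa0, 0x7c, 0xcc, 0xa0]

RES = [ 0xa0  0x7c  0xcc  0xa0 ]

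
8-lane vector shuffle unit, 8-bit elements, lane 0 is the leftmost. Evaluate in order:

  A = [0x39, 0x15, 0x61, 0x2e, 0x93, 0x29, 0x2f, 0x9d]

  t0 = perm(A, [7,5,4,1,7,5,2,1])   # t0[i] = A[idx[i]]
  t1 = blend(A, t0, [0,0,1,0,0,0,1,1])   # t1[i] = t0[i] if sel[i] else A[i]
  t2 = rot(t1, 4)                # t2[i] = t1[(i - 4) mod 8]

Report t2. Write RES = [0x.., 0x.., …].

  t0: 9d 29 93 15 9d 29 61 15
  t1: 39 15 93 2e 93 29 61 15
  t2: 93 29 61 15 39 15 93 2e

RES = [ 0x93  0x29  0x61  0x15  0x39  0x15  0x93  0x2e ]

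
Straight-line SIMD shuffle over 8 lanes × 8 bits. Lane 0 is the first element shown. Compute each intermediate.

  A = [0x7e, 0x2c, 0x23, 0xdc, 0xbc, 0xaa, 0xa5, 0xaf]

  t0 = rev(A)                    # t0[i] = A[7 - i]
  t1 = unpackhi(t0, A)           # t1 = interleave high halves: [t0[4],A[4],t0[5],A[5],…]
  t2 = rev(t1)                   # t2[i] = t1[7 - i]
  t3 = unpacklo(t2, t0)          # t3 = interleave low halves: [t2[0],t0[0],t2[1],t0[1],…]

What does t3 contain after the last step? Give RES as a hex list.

  t0: af a5 aa bc dc 23 2c 7e
  t1: dc bc 23 aa 2c a5 7e af
  t2: af 7e a5 2c aa 23 bc dc
  t3: af af 7e a5 a5 aa 2c bc

RES = [ 0xaf  0xaf  0x7e  0xa5  0xa5  0xaa  0x2c  0xbc ]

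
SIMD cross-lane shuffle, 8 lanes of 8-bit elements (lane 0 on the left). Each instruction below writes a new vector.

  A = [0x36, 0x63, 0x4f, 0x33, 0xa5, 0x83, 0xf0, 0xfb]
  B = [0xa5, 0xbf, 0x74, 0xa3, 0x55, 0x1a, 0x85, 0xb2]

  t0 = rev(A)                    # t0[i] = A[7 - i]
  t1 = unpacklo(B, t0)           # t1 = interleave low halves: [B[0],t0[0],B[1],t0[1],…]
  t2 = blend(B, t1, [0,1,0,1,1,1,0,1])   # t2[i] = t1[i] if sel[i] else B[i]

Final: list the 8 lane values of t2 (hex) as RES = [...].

RES = [ 0xa5  0xfb  0x74  0xf0  0x74  0x83  0x85  0xa5 ]

→ t0 |fb|f0|83|a5|33|4f|63|36|
→ t1 |a5|fb|bf|f0|74|83|a3|a5|
→ t2 |a5|fb|74|f0|74|83|85|a5|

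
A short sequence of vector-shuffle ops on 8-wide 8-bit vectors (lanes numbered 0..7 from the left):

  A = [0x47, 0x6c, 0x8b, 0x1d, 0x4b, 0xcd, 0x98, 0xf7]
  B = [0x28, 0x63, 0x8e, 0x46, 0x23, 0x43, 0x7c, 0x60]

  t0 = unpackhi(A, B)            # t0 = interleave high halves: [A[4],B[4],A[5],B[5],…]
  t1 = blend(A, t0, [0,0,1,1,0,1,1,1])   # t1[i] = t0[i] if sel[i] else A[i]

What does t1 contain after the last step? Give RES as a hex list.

RES = [ 0x47  0x6c  0xcd  0x43  0x4b  0x7c  0xf7  0x60 ]

t0 = [0x4b, 0x23, 0xcd, 0x43, 0x98, 0x7c, 0xf7, 0x60]
t1 = [0x47, 0x6c, 0xcd, 0x43, 0x4b, 0x7c, 0xf7, 0x60]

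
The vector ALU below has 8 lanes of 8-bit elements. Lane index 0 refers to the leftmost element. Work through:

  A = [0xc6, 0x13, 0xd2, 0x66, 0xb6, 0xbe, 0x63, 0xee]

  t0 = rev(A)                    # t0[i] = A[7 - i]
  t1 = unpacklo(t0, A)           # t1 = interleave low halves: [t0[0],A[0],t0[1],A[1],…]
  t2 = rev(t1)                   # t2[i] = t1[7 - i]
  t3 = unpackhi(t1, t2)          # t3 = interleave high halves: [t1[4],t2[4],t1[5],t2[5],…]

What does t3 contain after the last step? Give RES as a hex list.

RES = [0xbe, 0x13, 0xd2, 0x63, 0xb6, 0xc6, 0x66, 0xee]

  t0: ee 63 be b6 66 d2 13 c6
  t1: ee c6 63 13 be d2 b6 66
  t2: 66 b6 d2 be 13 63 c6 ee
  t3: be 13 d2 63 b6 c6 66 ee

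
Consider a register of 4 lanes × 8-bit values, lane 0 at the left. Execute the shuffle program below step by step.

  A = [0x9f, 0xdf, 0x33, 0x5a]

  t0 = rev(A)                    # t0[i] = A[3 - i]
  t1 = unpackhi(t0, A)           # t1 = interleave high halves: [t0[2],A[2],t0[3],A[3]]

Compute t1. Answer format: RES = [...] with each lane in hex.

RES = [ 0xdf  0x33  0x9f  0x5a ]

t0 = [0x5a, 0x33, 0xdf, 0x9f]
t1 = [0xdf, 0x33, 0x9f, 0x5a]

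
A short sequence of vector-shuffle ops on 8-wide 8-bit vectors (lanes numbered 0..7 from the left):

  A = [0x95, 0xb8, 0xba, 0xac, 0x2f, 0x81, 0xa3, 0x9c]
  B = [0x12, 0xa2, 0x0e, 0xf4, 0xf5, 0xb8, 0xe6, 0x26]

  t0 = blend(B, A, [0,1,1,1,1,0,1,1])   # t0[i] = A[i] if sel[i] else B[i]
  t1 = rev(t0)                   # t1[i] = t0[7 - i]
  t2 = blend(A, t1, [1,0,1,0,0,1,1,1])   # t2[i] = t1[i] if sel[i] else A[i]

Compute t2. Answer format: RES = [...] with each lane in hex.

RES = [ 0x9c  0xb8  0xb8  0xac  0x2f  0xba  0xb8  0x12 ]

→ t0 |12|b8|ba|ac|2f|b8|a3|9c|
→ t1 |9c|a3|b8|2f|ac|ba|b8|12|
→ t2 |9c|b8|b8|ac|2f|ba|b8|12|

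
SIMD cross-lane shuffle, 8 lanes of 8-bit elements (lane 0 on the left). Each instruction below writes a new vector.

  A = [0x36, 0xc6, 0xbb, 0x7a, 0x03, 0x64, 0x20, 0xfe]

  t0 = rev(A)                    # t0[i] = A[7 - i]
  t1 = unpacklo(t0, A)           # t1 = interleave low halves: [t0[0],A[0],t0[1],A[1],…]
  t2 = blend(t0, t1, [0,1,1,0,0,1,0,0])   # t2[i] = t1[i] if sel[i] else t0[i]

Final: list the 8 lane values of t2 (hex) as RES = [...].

  t0: fe 20 64 03 7a bb c6 36
  t1: fe 36 20 c6 64 bb 03 7a
  t2: fe 36 20 03 7a bb c6 36

RES = [0xfe, 0x36, 0x20, 0x03, 0x7a, 0xbb, 0xc6, 0x36]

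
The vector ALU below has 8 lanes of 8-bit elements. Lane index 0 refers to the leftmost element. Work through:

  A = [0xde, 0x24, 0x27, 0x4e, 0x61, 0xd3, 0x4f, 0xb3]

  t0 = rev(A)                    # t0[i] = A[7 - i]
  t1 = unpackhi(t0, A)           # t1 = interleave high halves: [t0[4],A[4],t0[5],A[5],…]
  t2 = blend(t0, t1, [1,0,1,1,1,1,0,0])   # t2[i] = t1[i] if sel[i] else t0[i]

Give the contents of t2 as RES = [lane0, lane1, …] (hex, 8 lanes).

RES = [ 0x4e  0x4f  0x27  0xd3  0x24  0x4f  0x24  0xde ]

  t0: b3 4f d3 61 4e 27 24 de
  t1: 4e 61 27 d3 24 4f de b3
  t2: 4e 4f 27 d3 24 4f 24 de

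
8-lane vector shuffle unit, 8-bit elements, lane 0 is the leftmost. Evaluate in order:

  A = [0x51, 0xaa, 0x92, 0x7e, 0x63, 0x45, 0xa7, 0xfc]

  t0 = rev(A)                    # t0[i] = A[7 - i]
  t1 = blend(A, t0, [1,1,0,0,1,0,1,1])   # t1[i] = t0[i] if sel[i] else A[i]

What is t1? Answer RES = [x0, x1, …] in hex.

RES = [ 0xfc  0xa7  0x92  0x7e  0x7e  0x45  0xaa  0x51 ]

  t0: fc a7 45 63 7e 92 aa 51
  t1: fc a7 92 7e 7e 45 aa 51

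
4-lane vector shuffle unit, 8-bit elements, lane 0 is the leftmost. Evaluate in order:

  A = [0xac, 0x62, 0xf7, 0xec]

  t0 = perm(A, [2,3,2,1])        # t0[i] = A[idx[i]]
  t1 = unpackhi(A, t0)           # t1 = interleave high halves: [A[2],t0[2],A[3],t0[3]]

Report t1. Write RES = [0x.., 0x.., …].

  t0: f7 ec f7 62
  t1: f7 f7 ec 62

RES = [ 0xf7  0xf7  0xec  0x62 ]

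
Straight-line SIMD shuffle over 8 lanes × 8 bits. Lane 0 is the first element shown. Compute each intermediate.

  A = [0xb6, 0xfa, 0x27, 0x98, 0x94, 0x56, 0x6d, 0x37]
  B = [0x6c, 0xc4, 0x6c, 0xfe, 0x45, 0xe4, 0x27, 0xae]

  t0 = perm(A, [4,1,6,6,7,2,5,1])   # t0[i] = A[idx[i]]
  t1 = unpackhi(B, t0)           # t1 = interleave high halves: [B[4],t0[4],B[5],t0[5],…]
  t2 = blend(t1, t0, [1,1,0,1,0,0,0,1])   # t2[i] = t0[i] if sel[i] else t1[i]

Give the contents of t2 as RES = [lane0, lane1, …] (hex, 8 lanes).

→ t0 |94|fa|6d|6d|37|27|56|fa|
→ t1 |45|37|e4|27|27|56|ae|fa|
→ t2 |94|fa|e4|6d|27|56|ae|fa|

RES = [ 0x94  0xfa  0xe4  0x6d  0x27  0x56  0xae  0xfa ]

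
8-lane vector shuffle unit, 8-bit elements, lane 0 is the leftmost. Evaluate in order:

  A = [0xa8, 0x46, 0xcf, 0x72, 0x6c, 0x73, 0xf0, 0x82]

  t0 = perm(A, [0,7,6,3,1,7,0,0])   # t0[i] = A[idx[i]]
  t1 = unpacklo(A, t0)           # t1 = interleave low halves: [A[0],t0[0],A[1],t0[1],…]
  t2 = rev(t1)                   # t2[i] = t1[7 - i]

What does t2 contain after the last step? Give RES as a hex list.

t0 = [0xa8, 0x82, 0xf0, 0x72, 0x46, 0x82, 0xa8, 0xa8]
t1 = [0xa8, 0xa8, 0x46, 0x82, 0xcf, 0xf0, 0x72, 0x72]
t2 = [0x72, 0x72, 0xf0, 0xcf, 0x82, 0x46, 0xa8, 0xa8]

RES = [ 0x72  0x72  0xf0  0xcf  0x82  0x46  0xa8  0xa8 ]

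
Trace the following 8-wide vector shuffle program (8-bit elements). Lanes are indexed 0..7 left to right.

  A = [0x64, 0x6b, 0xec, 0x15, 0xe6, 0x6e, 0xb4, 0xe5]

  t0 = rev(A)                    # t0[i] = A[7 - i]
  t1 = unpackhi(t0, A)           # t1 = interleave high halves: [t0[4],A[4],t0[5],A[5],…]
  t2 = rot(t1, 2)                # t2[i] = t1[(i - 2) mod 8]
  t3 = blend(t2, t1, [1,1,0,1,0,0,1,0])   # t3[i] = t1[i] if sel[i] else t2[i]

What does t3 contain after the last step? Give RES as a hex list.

RES = [0x15, 0xe6, 0x15, 0x6e, 0xec, 0x6e, 0x64, 0xb4]

  t0: e5 b4 6e e6 15 ec 6b 64
  t1: 15 e6 ec 6e 6b b4 64 e5
  t2: 64 e5 15 e6 ec 6e 6b b4
  t3: 15 e6 15 6e ec 6e 64 b4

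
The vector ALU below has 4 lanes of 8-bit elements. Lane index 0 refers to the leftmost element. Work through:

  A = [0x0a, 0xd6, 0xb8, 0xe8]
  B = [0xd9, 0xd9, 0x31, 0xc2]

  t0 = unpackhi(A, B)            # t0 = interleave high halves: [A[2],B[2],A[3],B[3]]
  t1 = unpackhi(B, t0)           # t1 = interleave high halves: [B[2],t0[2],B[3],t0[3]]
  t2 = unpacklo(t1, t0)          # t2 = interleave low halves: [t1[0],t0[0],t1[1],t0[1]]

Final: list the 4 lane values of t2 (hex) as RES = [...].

RES = [ 0x31  0xb8  0xe8  0x31 ]

→ t0 |b8|31|e8|c2|
→ t1 |31|e8|c2|c2|
→ t2 |31|b8|e8|31|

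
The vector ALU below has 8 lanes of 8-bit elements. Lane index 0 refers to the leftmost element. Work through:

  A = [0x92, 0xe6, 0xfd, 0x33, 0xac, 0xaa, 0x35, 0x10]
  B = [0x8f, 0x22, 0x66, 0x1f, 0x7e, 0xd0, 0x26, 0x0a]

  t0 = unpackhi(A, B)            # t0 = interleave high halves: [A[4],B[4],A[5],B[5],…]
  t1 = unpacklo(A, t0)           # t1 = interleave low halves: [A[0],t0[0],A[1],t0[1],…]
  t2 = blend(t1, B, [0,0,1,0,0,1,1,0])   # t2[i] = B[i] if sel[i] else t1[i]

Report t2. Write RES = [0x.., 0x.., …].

RES = [0x92, 0xac, 0x66, 0x7e, 0xfd, 0xd0, 0x26, 0xd0]

t0 = [0xac, 0x7e, 0xaa, 0xd0, 0x35, 0x26, 0x10, 0x0a]
t1 = [0x92, 0xac, 0xe6, 0x7e, 0xfd, 0xaa, 0x33, 0xd0]
t2 = [0x92, 0xac, 0x66, 0x7e, 0xfd, 0xd0, 0x26, 0xd0]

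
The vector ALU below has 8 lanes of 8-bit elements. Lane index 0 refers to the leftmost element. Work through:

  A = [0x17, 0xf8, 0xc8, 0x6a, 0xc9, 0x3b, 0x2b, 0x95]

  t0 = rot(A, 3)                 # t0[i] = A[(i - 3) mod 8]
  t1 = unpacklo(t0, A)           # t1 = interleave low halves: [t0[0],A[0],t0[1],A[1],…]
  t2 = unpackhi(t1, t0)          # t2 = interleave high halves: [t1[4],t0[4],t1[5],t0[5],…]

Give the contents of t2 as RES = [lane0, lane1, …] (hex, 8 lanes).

RES = [ 0x95  0xf8  0xc8  0xc8  0x17  0x6a  0x6a  0xc9 ]

t0 = [0x3b, 0x2b, 0x95, 0x17, 0xf8, 0xc8, 0x6a, 0xc9]
t1 = [0x3b, 0x17, 0x2b, 0xf8, 0x95, 0xc8, 0x17, 0x6a]
t2 = [0x95, 0xf8, 0xc8, 0xc8, 0x17, 0x6a, 0x6a, 0xc9]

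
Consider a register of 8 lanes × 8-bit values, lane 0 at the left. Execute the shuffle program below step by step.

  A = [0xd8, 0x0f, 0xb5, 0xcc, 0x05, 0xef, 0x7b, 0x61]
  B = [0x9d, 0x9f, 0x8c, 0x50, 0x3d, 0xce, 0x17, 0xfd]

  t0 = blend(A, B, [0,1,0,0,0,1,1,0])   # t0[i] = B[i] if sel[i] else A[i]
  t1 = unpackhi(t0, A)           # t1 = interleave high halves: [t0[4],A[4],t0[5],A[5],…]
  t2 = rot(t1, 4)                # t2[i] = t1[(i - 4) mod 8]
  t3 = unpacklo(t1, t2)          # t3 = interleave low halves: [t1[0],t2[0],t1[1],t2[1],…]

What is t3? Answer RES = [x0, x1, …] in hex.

RES = [0x05, 0x17, 0x05, 0x7b, 0xce, 0x61, 0xef, 0x61]

→ t0 |d8|9f|b5|cc|05|ce|17|61|
→ t1 |05|05|ce|ef|17|7b|61|61|
→ t2 |17|7b|61|61|05|05|ce|ef|
→ t3 |05|17|05|7b|ce|61|ef|61|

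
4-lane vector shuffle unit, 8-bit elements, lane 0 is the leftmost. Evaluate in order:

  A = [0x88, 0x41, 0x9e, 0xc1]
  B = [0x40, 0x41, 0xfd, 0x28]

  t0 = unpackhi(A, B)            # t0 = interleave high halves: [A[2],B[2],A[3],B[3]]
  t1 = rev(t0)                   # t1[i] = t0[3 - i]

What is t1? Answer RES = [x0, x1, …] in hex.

t0 = [0x9e, 0xfd, 0xc1, 0x28]
t1 = [0x28, 0xc1, 0xfd, 0x9e]

RES = [ 0x28  0xc1  0xfd  0x9e ]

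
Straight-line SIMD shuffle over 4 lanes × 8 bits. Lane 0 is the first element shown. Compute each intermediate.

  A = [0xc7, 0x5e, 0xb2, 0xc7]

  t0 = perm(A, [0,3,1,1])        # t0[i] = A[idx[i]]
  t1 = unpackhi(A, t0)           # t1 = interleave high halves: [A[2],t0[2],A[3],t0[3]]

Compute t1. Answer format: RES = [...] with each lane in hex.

RES = [0xb2, 0x5e, 0xc7, 0x5e]

  t0: c7 c7 5e 5e
  t1: b2 5e c7 5e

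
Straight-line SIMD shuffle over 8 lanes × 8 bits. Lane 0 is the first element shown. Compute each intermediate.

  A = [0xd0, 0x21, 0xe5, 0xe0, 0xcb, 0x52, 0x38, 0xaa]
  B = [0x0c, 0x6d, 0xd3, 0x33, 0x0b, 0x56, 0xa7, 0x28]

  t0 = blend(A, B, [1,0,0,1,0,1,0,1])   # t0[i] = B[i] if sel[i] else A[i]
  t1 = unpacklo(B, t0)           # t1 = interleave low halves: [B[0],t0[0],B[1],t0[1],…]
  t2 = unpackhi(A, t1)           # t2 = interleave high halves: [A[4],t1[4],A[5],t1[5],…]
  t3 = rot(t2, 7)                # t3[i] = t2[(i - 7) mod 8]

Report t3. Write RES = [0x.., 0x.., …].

t0 = [0x0c, 0x21, 0xe5, 0x33, 0xcb, 0x56, 0x38, 0x28]
t1 = [0x0c, 0x0c, 0x6d, 0x21, 0xd3, 0xe5, 0x33, 0x33]
t2 = [0xcb, 0xd3, 0x52, 0xe5, 0x38, 0x33, 0xaa, 0x33]
t3 = [0xd3, 0x52, 0xe5, 0x38, 0x33, 0xaa, 0x33, 0xcb]

RES = [0xd3, 0x52, 0xe5, 0x38, 0x33, 0xaa, 0x33, 0xcb]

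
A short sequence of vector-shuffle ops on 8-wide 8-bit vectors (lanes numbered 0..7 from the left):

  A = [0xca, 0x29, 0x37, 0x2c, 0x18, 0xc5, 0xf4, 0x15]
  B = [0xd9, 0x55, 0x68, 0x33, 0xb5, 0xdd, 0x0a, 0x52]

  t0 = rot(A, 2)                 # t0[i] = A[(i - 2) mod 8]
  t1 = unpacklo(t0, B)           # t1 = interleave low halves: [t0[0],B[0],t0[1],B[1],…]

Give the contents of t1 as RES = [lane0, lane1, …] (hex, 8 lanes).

  t0: f4 15 ca 29 37 2c 18 c5
  t1: f4 d9 15 55 ca 68 29 33

RES = [ 0xf4  0xd9  0x15  0x55  0xca  0x68  0x29  0x33 ]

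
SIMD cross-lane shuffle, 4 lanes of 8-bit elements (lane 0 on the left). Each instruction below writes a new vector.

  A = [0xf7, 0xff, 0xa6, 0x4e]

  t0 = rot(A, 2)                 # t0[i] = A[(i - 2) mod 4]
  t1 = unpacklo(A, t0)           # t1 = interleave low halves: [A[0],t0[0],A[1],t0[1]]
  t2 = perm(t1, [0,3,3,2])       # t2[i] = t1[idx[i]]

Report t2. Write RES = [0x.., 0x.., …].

→ t0 |a6|4e|f7|ff|
→ t1 |f7|a6|ff|4e|
→ t2 |f7|4e|4e|ff|

RES = [0xf7, 0x4e, 0x4e, 0xff]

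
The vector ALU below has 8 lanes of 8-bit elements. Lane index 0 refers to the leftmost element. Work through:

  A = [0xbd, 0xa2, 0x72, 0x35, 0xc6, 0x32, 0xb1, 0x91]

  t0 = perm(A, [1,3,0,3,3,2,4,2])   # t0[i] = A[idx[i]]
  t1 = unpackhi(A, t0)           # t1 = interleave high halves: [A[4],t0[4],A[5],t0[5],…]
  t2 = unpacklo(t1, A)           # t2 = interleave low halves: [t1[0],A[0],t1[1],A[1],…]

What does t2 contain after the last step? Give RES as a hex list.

RES = [0xc6, 0xbd, 0x35, 0xa2, 0x32, 0x72, 0x72, 0x35]

→ t0 |a2|35|bd|35|35|72|c6|72|
→ t1 |c6|35|32|72|b1|c6|91|72|
→ t2 |c6|bd|35|a2|32|72|72|35|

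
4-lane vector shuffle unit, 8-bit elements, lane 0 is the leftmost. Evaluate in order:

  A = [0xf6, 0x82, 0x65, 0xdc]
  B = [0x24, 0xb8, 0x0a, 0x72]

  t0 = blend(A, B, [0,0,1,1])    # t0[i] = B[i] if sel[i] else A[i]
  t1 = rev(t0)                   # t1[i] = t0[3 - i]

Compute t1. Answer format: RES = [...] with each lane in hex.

t0 = [0xf6, 0x82, 0x0a, 0x72]
t1 = [0x72, 0x0a, 0x82, 0xf6]

RES = [0x72, 0x0a, 0x82, 0xf6]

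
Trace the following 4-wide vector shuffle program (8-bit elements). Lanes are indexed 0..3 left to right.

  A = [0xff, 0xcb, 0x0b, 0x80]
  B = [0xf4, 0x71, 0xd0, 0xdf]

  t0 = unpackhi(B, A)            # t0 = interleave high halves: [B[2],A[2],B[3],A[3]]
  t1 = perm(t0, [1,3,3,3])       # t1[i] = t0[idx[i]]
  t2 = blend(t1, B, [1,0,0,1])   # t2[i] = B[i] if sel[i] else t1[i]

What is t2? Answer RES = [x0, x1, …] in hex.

RES = [0xf4, 0x80, 0x80, 0xdf]

→ t0 |d0|0b|df|80|
→ t1 |0b|80|80|80|
→ t2 |f4|80|80|df|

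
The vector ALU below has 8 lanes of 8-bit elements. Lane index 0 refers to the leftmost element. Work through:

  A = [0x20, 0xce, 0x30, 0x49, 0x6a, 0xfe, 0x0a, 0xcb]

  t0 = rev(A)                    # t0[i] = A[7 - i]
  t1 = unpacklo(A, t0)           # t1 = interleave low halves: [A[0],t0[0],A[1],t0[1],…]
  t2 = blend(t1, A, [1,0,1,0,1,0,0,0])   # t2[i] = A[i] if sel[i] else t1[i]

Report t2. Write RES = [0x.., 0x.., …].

RES = [0x20, 0xcb, 0x30, 0x0a, 0x6a, 0xfe, 0x49, 0x6a]

t0 = [0xcb, 0x0a, 0xfe, 0x6a, 0x49, 0x30, 0xce, 0x20]
t1 = [0x20, 0xcb, 0xce, 0x0a, 0x30, 0xfe, 0x49, 0x6a]
t2 = [0x20, 0xcb, 0x30, 0x0a, 0x6a, 0xfe, 0x49, 0x6a]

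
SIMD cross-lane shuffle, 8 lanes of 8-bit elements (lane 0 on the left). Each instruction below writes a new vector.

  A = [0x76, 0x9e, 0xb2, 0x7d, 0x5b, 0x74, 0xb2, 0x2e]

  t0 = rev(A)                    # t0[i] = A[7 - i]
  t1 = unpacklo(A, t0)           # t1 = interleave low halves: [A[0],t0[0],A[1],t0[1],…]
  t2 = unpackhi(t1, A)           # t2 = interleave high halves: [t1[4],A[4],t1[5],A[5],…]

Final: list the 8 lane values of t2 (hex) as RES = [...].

t0 = [0x2e, 0xb2, 0x74, 0x5b, 0x7d, 0xb2, 0x9e, 0x76]
t1 = [0x76, 0x2e, 0x9e, 0xb2, 0xb2, 0x74, 0x7d, 0x5b]
t2 = [0xb2, 0x5b, 0x74, 0x74, 0x7d, 0xb2, 0x5b, 0x2e]

RES = [0xb2, 0x5b, 0x74, 0x74, 0x7d, 0xb2, 0x5b, 0x2e]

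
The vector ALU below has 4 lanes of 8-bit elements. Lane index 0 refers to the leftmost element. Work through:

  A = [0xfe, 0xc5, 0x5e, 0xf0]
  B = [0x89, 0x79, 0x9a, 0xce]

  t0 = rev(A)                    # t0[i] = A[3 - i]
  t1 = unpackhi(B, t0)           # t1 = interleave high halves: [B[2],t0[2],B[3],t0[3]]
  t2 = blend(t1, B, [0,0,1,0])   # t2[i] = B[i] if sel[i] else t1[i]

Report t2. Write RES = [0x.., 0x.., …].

  t0: f0 5e c5 fe
  t1: 9a c5 ce fe
  t2: 9a c5 9a fe

RES = [ 0x9a  0xc5  0x9a  0xfe ]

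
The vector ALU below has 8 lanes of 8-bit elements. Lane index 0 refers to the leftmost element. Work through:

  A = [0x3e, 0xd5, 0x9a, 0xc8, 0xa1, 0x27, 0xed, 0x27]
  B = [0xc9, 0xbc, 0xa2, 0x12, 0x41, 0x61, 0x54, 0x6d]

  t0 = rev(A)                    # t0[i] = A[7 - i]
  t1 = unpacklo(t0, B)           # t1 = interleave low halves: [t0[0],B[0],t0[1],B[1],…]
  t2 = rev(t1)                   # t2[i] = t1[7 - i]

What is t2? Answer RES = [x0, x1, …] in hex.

t0 = [0x27, 0xed, 0x27, 0xa1, 0xc8, 0x9a, 0xd5, 0x3e]
t1 = [0x27, 0xc9, 0xed, 0xbc, 0x27, 0xa2, 0xa1, 0x12]
t2 = [0x12, 0xa1, 0xa2, 0x27, 0xbc, 0xed, 0xc9, 0x27]

RES = [ 0x12  0xa1  0xa2  0x27  0xbc  0xed  0xc9  0x27 ]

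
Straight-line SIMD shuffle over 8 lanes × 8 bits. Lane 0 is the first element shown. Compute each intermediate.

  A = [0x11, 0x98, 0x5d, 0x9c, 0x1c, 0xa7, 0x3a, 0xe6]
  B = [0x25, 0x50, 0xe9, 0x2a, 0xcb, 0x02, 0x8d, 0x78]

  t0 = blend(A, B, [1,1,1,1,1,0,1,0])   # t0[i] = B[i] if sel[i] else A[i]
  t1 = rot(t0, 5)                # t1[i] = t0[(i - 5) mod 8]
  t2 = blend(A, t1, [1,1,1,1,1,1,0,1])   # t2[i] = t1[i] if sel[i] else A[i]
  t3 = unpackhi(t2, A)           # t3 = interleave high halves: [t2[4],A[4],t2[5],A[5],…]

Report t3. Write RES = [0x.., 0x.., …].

RES = [ 0xe6  0x1c  0x25  0xa7  0x3a  0x3a  0xe9  0xe6 ]

  t0: 25 50 e9 2a cb a7 8d e6
  t1: 2a cb a7 8d e6 25 50 e9
  t2: 2a cb a7 8d e6 25 3a e9
  t3: e6 1c 25 a7 3a 3a e9 e6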